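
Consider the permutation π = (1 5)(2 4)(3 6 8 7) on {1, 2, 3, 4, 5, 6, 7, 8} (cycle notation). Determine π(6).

Within (3 6 8 7), 6 ↦ 8.

8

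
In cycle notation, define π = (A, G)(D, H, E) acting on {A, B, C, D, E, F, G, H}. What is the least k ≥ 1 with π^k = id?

6

The cycle type of π is (3, 2, 1, 1, 1).
The order is lcm(3, 2) = 6.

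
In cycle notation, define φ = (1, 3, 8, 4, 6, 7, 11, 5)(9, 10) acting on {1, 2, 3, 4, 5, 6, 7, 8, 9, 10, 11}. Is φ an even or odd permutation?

The cycle lengths are 8, 2, 1.
A cycle is odd iff its length is even; φ has 2 even-length cycles, so sgn(φ) = (−1)^2 and φ is even.

even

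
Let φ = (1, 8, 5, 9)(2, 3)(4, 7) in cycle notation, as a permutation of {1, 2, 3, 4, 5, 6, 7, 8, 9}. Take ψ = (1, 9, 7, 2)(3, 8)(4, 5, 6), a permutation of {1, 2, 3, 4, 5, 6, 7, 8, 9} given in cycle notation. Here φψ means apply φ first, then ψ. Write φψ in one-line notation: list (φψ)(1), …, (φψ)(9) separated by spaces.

(φψ)(x) = ψ(φ(x)). Computing each image: ψ(φ(1)) = ψ(8) = 3, ψ(φ(2)) = ψ(3) = 8, ψ(φ(3)) = ψ(2) = 1, ψ(φ(4)) = ψ(7) = 2, ψ(φ(5)) = ψ(9) = 7, ψ(φ(6)) = ψ(6) = 4, ψ(φ(7)) = ψ(4) = 5, ψ(φ(8)) = ψ(5) = 6, ψ(φ(9)) = ψ(1) = 9.
Hence φψ = [3 8 1 2 7 4 5 6 9].

3 8 1 2 7 4 5 6 9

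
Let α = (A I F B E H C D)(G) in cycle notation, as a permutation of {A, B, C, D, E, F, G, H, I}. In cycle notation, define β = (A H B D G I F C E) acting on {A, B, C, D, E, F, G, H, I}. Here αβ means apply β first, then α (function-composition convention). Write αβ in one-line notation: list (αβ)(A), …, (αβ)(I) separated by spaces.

Chase each element through β then α: A → H → C; B → D → A; C → E → H; D → G → G; E → A → I; F → C → D; G → I → F; H → B → E; I → F → B.
So αβ in one-line form is C A H G I D F E B.

C A H G I D F E B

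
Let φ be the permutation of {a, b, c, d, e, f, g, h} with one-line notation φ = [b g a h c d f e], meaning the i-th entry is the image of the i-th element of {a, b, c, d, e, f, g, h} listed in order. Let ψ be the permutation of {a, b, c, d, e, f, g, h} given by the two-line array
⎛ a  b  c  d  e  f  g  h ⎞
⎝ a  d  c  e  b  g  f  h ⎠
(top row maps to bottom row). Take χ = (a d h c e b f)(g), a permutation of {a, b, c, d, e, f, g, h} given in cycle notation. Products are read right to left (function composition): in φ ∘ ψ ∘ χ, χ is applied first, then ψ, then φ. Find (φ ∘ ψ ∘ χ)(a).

c

(φ ∘ ψ ∘ χ)(a) = φ(ψ(χ(a))). χ(a) = d, then ψ(d) = e, then φ(e) = c, so the result is c.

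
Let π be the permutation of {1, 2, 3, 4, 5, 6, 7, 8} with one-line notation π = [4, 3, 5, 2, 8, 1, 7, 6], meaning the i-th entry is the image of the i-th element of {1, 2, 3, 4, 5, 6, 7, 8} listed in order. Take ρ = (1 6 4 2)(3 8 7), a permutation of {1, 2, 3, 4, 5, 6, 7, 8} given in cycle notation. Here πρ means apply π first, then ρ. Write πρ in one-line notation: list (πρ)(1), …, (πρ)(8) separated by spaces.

2 8 5 1 7 6 3 4

Chase each element through π then ρ: 1 → 4 → 2; 2 → 3 → 8; 3 → 5 → 5; 4 → 2 → 1; 5 → 8 → 7; 6 → 1 → 6; 7 → 7 → 3; 8 → 6 → 4.
Collecting the images, πρ = [2 8 5 1 7 6 3 4].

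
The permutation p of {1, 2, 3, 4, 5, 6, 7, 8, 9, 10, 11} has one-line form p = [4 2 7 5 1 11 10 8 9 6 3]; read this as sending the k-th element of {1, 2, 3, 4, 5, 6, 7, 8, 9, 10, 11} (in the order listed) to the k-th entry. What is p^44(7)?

3

Tracing 7 → 10 → … returns to 7 after 5 steps, so 7 lies in a 5-cycle (3 7 10 6 11).
Since the cycle has length 5, p^44 acts on it the same as p^4 (44 mod 5 = 4).
Stepping 4 places around the cycle: 7 → 10 → 6 → 11 → 3.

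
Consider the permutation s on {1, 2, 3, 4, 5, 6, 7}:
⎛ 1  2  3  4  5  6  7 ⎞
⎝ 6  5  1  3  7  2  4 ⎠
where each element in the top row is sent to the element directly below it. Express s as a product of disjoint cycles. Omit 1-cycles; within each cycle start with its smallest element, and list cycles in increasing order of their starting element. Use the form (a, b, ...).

Iterating s from 1 gives 1 → 6 → 2 → 5 → 7 → 4 → 3 → 1; that is the 7-cycle (1, 6, 2, 5, 7, 4, 3).
Continuing from each remaining unvisited element yields (1, 6, 2, 5, 7, 4, 3).

(1, 6, 2, 5, 7, 4, 3)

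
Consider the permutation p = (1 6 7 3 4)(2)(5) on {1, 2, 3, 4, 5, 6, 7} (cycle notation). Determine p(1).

Within (1 6 7 3 4), 1 ↦ 6.

6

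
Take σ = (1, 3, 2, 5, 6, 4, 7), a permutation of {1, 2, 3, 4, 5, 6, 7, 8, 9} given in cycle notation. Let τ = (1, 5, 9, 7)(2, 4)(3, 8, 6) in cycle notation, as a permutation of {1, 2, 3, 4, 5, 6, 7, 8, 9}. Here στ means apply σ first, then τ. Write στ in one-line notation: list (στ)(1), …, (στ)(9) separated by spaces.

For each element, apply σ then τ: 1 → 3 → 8; 2 → 5 → 9; 3 → 2 → 4; 4 → 7 → 1; 5 → 6 → 3; 6 → 4 → 2; 7 → 1 → 5; 8 → 8 → 6; 9 → 9 → 7.
So στ in one-line form is 8 9 4 1 3 2 5 6 7.

8 9 4 1 3 2 5 6 7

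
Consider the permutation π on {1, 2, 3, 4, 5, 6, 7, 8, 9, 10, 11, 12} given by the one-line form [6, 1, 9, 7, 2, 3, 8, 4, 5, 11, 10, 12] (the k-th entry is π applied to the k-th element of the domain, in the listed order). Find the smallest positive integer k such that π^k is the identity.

The disjoint-cycle form of π has cycle lengths 6, 3, 2, 1.
The order of π is the least common multiple of its cycle lengths: lcm(6, 3, 2) = 6.

6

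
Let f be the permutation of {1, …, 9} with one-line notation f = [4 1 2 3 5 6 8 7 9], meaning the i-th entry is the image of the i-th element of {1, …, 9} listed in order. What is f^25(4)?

3

Tracing 4 → 3 → … returns to 4 after 4 steps, so 4 lies in a 4-cycle (1, 4, 3, 2).
Since the cycle has length 4, f^25 acts on it the same as f^1 (25 mod 4 = 1).
Advancing 1 step from 4: 4 → 3.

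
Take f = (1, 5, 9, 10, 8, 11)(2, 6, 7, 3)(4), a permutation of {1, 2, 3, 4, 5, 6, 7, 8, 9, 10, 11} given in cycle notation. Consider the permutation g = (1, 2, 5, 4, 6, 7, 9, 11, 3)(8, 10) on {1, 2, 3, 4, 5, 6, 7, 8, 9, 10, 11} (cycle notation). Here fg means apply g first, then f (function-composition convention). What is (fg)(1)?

6

First apply g: g(1) = 2, then f(2) = 6. Thus (fg)(1) = 6.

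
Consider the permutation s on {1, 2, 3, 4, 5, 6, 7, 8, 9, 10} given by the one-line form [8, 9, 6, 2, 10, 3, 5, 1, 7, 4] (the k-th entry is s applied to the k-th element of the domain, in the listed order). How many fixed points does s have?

0

No element satisfies s(x) = x, so there are 0 fixed points.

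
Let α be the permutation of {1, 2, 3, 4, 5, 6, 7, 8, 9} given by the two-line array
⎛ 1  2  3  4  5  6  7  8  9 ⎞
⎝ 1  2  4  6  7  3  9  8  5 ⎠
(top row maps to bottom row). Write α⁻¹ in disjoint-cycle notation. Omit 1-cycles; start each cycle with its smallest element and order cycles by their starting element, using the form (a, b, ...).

The cycle decomposition of α is (3, 4, 6)(5, 7, 9).
Reversing each cycle (and rotating so the smallest element leads) gives α⁻¹ = (3, 6, 4)(5, 9, 7).

(3, 6, 4)(5, 9, 7)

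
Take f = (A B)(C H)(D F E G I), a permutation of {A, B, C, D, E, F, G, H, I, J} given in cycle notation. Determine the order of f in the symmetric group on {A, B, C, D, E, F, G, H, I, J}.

10

The disjoint cycles have lengths 5, 2, 2, 1.
The order is lcm(5, 2, 2) = 10.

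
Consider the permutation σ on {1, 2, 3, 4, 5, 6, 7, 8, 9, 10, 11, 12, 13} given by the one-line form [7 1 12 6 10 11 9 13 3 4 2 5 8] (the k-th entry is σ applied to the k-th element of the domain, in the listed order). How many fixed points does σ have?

No element satisfies σ(x) = x, so there are 0 fixed points.

0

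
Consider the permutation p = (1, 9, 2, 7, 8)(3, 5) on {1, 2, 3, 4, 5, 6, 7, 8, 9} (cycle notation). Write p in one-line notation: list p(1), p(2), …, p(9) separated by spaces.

9 7 5 4 3 6 8 1 2

Each element maps to the next entry in its cycle (wrapping to the front): 1↦9, 2↦7, 3↦5, 4↦4, 5↦3, 6↦6, 7↦8, 8↦1, 9↦2.
So the one-line form is 9 7 5 4 3 6 8 1 2.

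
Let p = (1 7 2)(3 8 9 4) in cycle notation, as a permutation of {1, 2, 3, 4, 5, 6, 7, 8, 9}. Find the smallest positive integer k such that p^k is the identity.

The cycle type of p is (4, 3, 1, 1).
Since disjoint cycles commute, ord(p) = lcm(4, 3) = 12.

12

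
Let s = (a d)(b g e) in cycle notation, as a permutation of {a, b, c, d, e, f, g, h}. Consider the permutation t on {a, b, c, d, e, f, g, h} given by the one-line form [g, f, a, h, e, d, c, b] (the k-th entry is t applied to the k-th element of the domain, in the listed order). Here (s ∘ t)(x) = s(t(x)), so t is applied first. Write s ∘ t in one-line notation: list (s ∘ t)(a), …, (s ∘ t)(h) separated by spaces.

e f d h b a c g

Chase each element through t then s: a → g → e; b → f → f; c → a → d; d → h → h; e → e → b; f → d → a; g → c → c; h → b → g.
So s ∘ t in one-line form is e f d h b a c g.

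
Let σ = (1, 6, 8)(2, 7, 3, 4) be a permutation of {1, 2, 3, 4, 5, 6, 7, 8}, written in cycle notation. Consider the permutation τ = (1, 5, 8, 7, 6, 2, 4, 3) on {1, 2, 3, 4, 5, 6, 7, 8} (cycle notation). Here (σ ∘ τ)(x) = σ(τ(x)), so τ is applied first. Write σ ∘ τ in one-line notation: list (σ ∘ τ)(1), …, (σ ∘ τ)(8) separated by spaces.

5 2 6 4 1 7 8 3

For each element, apply τ then σ: 1 → 5 → 5; 2 → 4 → 2; 3 → 1 → 6; 4 → 3 → 4; 5 → 8 → 1; 6 → 2 → 7; 7 → 6 → 8; 8 → 7 → 3.
So σ ∘ τ in one-line form is 5 2 6 4 1 7 8 3.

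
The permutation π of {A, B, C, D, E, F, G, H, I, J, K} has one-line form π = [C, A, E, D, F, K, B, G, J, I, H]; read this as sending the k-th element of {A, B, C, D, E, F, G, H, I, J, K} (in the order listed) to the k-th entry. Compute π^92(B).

Tracing B → A → … returns to B after 8 steps, so B lies in an 8-cycle (A, C, E, F, K, H, G, B).
On an 8-cycle, π^8 is the identity, so π^92 = π^4 there (92 ≡ 4 mod 8).
Stepping 4 places around the cycle: B → A → C → E → F.

F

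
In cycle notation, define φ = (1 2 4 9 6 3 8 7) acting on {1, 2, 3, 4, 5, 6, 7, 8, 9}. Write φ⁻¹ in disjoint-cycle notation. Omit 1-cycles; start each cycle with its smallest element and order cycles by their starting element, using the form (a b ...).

Inverting a permutation written in cycle notation just reverses the order within every cycle.
After reversing and putting each cycle's least element first, φ⁻¹ = (1 7 8 3 6 9 4 2).

(1 7 8 3 6 9 4 2)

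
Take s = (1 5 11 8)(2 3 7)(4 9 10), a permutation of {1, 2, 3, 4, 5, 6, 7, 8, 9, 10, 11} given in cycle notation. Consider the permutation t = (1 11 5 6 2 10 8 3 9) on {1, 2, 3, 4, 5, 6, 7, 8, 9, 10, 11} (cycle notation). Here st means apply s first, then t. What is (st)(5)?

s(5) = 11, then t(11) = 5; composing gives (st)(5) = 5.

5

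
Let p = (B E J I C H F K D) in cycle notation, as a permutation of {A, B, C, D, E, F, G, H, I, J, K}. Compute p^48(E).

E lies in the 9-cycle (B E J I C H F K D).
Since the cycle has length 9, p^48 acts on it the same as p^3 (48 mod 9 = 3).
Stepping 3 places around the cycle: E → J → I → C.

C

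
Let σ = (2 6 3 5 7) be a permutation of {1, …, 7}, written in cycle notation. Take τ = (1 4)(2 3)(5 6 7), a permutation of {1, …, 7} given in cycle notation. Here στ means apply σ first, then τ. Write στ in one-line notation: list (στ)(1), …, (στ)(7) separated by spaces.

(στ)(x) = τ(σ(x)). Computing each image: τ(σ(1)) = τ(1) = 4, τ(σ(2)) = τ(6) = 7, τ(σ(3)) = τ(5) = 6, τ(σ(4)) = τ(4) = 1, τ(σ(5)) = τ(7) = 5, τ(σ(6)) = τ(3) = 2, τ(σ(7)) = τ(2) = 3.
Hence στ = [4 7 6 1 5 2 3].

4 7 6 1 5 2 3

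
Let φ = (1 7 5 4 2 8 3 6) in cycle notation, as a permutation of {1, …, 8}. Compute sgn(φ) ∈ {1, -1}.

-1

The cycle lengths are 8.
A cycle is odd iff its length is even; φ has 1 even-length cycle, so sgn(φ) = (−1)^1 and φ is odd.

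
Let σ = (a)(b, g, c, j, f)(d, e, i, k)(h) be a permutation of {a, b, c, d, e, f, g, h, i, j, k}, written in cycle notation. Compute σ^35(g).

g

g lies in the 5-cycle (b, g, c, j, f).
On a 5-cycle, σ^5 is the identity, so σ^35 = σ^0 there (35 ≡ 0 mod 5).
So σ^35(g) = g.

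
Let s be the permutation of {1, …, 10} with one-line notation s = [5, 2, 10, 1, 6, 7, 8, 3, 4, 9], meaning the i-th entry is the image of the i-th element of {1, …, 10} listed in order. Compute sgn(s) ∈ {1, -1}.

In disjoint-cycle form the cycle lengths are 9, 1.
A cycle of length ℓ contributes ℓ−1 transpositions, so s is a product of 8 transpositions — even.

1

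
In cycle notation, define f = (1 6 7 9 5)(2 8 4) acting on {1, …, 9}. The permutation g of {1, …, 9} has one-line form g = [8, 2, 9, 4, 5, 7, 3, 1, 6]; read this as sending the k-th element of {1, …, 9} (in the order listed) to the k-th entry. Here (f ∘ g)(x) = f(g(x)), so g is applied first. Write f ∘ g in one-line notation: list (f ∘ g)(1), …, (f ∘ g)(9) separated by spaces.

4 8 5 2 1 9 3 6 7

(f ∘ g)(x) = f(g(x)). Computing each image: f(g(1)) = f(8) = 4, f(g(2)) = f(2) = 8, f(g(3)) = f(9) = 5, f(g(4)) = f(4) = 2, f(g(5)) = f(5) = 1, f(g(6)) = f(7) = 9, f(g(7)) = f(3) = 3, f(g(8)) = f(1) = 6, f(g(9)) = f(6) = 7.
Hence f ∘ g = [4 8 5 2 1 9 3 6 7].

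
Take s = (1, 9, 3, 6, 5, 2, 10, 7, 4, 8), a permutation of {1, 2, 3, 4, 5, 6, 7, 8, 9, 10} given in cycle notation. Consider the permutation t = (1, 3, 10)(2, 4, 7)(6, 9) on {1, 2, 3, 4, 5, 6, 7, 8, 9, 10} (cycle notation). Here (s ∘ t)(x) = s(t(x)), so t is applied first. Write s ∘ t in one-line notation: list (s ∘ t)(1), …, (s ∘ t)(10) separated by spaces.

Chase each element through t then s: 1 → 3 → 6; 2 → 4 → 8; 3 → 10 → 7; 4 → 7 → 4; 5 → 5 → 2; 6 → 9 → 3; 7 → 2 → 10; 8 → 8 → 1; 9 → 6 → 5; 10 → 1 → 9.
So s ∘ t in one-line form is 6 8 7 4 2 3 10 1 5 9.

6 8 7 4 2 3 10 1 5 9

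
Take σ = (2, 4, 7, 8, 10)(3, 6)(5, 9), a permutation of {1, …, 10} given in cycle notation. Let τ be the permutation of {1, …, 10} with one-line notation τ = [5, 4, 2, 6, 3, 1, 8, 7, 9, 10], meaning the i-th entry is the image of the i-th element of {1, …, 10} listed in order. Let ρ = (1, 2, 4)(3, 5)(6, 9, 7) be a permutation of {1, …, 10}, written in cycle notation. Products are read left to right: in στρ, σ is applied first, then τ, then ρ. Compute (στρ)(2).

(στρ)(2) = ρ(τ(σ(2))). σ(2) = 4, then τ(4) = 6, then ρ(6) = 9, so the result is 9.

9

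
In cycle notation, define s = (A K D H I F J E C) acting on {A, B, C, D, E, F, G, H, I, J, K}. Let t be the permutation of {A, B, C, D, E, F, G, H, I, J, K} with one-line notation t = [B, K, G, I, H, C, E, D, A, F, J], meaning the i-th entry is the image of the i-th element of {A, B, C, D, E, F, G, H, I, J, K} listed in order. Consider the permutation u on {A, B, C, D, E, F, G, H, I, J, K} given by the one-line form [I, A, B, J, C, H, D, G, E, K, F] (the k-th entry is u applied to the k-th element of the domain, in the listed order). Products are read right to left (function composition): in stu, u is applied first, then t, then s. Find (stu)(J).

E

(stu)(J) = s(t(u(J))). u(J) = K, then t(K) = J, then s(J) = E, so the result is E.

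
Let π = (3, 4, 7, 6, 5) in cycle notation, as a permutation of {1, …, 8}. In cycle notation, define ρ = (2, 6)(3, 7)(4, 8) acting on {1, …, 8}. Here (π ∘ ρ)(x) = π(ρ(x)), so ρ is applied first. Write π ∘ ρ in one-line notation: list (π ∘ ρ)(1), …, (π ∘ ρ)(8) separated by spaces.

(π ∘ ρ)(x) = π(ρ(x)). Computing each image: π(ρ(1)) = π(1) = 1, π(ρ(2)) = π(6) = 5, π(ρ(3)) = π(7) = 6, π(ρ(4)) = π(8) = 8, π(ρ(5)) = π(5) = 3, π(ρ(6)) = π(2) = 2, π(ρ(7)) = π(3) = 4, π(ρ(8)) = π(4) = 7.
Hence π ∘ ρ = [1 5 6 8 3 2 4 7].

1 5 6 8 3 2 4 7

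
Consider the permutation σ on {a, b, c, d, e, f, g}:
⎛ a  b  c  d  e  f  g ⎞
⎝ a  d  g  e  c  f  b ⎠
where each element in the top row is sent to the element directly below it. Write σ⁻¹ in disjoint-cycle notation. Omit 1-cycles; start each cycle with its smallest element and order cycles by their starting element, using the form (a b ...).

First write σ in disjoint cycles: (b d e c g).
The inverse reverses every cycle; in canonical form, σ⁻¹ = (b g c e d).

(b g c e d)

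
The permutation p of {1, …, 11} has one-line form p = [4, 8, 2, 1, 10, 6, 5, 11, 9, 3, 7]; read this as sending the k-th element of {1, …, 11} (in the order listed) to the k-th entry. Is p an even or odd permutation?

In disjoint-cycle form the cycle lengths are 7, 2, 1, 1.
A cycle of length ℓ contributes ℓ−1 transpositions, so p is a product of 6 + 1 = 7 transpositions — odd.

odd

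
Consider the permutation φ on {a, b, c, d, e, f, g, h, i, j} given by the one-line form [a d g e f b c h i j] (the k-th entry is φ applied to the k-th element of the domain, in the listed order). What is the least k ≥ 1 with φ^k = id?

Decomposing into disjoint cycles gives cycle lengths 4, 2, 1, 1, 1, 1.
The order of φ is the least common multiple of its cycle lengths: lcm(4, 2) = 4.

4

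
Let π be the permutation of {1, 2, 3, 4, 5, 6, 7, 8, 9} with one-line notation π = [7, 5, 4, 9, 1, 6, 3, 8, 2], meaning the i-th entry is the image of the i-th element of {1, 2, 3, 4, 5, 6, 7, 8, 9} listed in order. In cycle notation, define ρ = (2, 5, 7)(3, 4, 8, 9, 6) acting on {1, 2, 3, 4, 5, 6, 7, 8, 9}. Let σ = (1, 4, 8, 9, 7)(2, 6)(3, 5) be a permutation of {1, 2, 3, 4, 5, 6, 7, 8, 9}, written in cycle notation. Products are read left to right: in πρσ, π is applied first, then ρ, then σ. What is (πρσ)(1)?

(πρσ)(1) = σ(ρ(π(1))). π(1) = 7, then ρ(7) = 2, then σ(2) = 6, so the result is 6.

6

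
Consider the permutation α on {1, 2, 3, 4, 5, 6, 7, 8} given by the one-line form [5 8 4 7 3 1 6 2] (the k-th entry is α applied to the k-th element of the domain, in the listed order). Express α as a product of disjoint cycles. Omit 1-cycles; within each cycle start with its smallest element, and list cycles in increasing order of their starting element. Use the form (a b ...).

From 1: 1 → 5 → 3 → 4 → 7 → 6 → 1, closing the cycle (1 5 3 4 7 6).
Continuing from each remaining unvisited element yields (1 5 3 4 7 6)(2 8).

(1 5 3 4 7 6)(2 8)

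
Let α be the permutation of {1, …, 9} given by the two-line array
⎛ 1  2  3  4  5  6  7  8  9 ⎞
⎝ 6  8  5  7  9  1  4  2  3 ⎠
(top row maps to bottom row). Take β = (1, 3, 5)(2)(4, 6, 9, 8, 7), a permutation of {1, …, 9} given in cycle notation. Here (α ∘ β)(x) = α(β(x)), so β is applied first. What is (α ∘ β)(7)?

7

(α ∘ β)(7) = α(β(7)). β(7) = 4, then α(4) = 7. So (α ∘ β)(7) = 7.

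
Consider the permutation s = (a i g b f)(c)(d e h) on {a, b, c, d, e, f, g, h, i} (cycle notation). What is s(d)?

e

In the cycle (d e h), d is followed by e, so s(d) = e.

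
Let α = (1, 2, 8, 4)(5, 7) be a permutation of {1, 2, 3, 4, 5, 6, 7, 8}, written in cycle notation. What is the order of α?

4

The disjoint cycles have lengths 4, 2, 1, 1.
The order is lcm(4, 2) = 4.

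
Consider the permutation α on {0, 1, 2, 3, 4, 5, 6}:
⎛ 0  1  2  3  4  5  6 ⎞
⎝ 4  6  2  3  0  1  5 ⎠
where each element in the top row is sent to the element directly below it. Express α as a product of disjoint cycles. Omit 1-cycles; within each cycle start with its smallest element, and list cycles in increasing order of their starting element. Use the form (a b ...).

(0 4)(1 6 5)

Iterating α from 0 gives 0 → 4 → 0; that is the 2-cycle (0 4).
Repeating from the next unused element and collecting all non-trivial cycles gives (0 4)(1 6 5).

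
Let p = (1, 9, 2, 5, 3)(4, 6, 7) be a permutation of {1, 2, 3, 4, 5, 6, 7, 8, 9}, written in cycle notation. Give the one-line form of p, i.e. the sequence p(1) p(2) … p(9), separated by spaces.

Image by image: 1↦9, 2↦5, 3↦1, 4↦6, 5↦3, 6↦7, 7↦4, 8↦8, 9↦2.
Listing these in domain order gives 9 5 1 6 3 7 4 8 2.

9 5 1 6 3 7 4 8 2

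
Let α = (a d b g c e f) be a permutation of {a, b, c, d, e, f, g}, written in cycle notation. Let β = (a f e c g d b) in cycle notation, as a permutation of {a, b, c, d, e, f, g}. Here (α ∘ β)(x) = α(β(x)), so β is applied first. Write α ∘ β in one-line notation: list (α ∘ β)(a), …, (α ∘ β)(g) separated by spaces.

a d c g e f b

For each element, apply β then α: a → f → a; b → a → d; c → g → c; d → b → g; e → c → e; f → e → f; g → d → b.
So α ∘ β in one-line form is a d c g e f b.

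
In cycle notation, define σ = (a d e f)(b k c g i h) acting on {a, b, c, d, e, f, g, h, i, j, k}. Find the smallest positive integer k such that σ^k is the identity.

12

The disjoint cycles have lengths 6, 4, 1.
The order of σ is the least common multiple of its cycle lengths: lcm(6, 4) = 12.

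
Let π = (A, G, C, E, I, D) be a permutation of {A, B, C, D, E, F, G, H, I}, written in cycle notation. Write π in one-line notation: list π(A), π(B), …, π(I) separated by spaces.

G B E A I F C H D

Each element maps to the next entry in its cycle (wrapping to the front): A↦G, B↦B, C↦E, D↦A, E↦I, F↦F, G↦C, H↦H, I↦D.
So the one-line form is G B E A I F C H D.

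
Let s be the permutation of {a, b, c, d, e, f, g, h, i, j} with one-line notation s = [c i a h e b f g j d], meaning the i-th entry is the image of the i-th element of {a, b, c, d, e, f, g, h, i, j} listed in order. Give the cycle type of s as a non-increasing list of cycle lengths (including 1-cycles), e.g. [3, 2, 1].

[7, 2, 1]

The disjoint cycles are (a c)(b i j d h g f)(e), with lengths 7, 2, 1 in non-increasing order.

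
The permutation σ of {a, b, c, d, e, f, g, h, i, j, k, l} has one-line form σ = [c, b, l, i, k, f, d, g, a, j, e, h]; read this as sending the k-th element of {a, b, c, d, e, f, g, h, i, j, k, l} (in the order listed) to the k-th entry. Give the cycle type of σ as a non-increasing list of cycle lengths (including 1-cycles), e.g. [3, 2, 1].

The disjoint cycles are (a c l h g d i)(b)(e k)(f)(j), with lengths 7, 2, 1, 1, 1 in non-increasing order.

[7, 2, 1, 1, 1]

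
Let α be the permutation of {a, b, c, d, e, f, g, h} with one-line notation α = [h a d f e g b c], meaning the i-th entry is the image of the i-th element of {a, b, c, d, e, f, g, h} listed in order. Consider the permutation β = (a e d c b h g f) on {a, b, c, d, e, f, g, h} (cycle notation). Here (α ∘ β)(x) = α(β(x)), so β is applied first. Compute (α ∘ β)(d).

(α ∘ β)(d) = α(β(d)). β(d) = c, then α(c) = d. So (α ∘ β)(d) = d.

d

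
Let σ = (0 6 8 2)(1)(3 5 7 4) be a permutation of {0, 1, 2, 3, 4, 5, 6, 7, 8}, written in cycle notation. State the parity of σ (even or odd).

even

The cycle lengths are 4, 4, 1.
A cycle is odd iff its length is even; σ has 2 even-length cycles, so sgn(σ) = (−1)^2 and σ is even.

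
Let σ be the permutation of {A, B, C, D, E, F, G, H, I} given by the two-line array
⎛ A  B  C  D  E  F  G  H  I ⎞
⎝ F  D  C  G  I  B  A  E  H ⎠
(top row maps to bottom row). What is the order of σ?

15

Writing σ as disjoint cycles, the cycle lengths are 5, 3, 1.
The order of σ is the least common multiple of its cycle lengths: lcm(5, 3) = 15.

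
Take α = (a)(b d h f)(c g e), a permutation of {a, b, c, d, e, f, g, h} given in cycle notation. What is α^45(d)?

d lies in the 4-cycle (b d h f).
Since the cycle has length 4, α^45 acts on it the same as α^1 (45 mod 4 = 1).
Stepping 1 place around the cycle: d → h.

h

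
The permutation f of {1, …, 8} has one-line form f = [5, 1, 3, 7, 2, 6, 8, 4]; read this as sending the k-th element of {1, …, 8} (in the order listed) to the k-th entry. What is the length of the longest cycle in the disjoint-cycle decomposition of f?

3

Decomposing into disjoint cycles gives (1 5 2)(4 7 8); the longest has length 3.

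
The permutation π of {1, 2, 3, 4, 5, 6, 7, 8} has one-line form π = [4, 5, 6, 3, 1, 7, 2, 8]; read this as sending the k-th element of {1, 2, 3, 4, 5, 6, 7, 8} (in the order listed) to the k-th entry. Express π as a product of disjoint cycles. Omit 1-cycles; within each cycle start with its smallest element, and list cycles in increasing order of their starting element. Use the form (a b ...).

(1 4 3 6 7 2 5)

Iterating π from 1 gives 1 → 4 → 3 → 6 → 7 → 2 → 5 → 1; that is the 7-cycle (1 4 3 6 7 2 5).
Continuing from each remaining unvisited element yields (1 4 3 6 7 2 5).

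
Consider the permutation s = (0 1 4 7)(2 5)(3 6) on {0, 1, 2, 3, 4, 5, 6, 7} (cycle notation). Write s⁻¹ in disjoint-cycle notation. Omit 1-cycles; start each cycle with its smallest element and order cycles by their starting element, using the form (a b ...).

(0 7 4 1)(2 5)(3 6)

The inverse reverses each cycle.
After reversing and putting each cycle's least element first, s⁻¹ = (0 7 4 1)(2 5)(3 6).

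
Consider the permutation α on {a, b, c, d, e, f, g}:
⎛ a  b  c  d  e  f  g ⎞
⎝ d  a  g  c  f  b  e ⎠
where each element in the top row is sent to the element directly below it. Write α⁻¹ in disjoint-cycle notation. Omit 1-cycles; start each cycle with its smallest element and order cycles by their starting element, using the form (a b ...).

The cycle decomposition of α is (a d c g e f b).
The inverse reverses every cycle; in canonical form, α⁻¹ = (a b f e g c d).

(a b f e g c d)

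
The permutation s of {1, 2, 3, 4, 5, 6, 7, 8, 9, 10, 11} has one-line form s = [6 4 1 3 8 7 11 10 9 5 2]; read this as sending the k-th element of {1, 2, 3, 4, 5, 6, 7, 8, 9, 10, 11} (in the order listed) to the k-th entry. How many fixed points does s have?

The fixed points (elements with s(x) = x) are {9}, so there is 1.

1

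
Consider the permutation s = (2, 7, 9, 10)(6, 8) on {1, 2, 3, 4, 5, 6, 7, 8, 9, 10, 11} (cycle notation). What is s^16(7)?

7

7 lies in the 4-cycle (2, 7, 9, 10).
On a 4-cycle, s^4 is the identity, so s^16 = s^0 there (16 ≡ 0 mod 4).
So s^16(7) = 7.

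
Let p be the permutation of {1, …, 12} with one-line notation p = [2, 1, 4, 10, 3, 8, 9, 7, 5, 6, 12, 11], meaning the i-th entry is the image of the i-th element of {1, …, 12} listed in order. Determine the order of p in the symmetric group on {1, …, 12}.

8

Decomposing into disjoint cycles gives cycle lengths 8, 2, 2.
The order of p is the least common multiple of its cycle lengths: lcm(8, 2, 2) = 8.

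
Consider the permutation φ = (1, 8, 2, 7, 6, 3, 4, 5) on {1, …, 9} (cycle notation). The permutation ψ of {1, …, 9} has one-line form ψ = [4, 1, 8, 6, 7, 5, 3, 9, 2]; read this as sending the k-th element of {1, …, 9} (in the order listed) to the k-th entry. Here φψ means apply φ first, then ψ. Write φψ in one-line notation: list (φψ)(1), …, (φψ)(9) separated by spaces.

(φψ)(x) = ψ(φ(x)). Computing each image: ψ(φ(1)) = ψ(8) = 9, ψ(φ(2)) = ψ(7) = 3, ψ(φ(3)) = ψ(4) = 6, ψ(φ(4)) = ψ(5) = 7, ψ(φ(5)) = ψ(1) = 4, ψ(φ(6)) = ψ(3) = 8, ψ(φ(7)) = ψ(6) = 5, ψ(φ(8)) = ψ(2) = 1, ψ(φ(9)) = ψ(9) = 2.
Hence φψ = [9 3 6 7 4 8 5 1 2].

9 3 6 7 4 8 5 1 2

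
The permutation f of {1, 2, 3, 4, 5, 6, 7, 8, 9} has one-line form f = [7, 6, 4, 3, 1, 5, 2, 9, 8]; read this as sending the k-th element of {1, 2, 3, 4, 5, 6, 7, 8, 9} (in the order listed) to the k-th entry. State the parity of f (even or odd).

In disjoint-cycle form the cycle lengths are 5, 2, 2.
A cycle is odd iff its length is even; f has 2 even-length cycles, so sgn(f) = (−1)^2 and f is even.

even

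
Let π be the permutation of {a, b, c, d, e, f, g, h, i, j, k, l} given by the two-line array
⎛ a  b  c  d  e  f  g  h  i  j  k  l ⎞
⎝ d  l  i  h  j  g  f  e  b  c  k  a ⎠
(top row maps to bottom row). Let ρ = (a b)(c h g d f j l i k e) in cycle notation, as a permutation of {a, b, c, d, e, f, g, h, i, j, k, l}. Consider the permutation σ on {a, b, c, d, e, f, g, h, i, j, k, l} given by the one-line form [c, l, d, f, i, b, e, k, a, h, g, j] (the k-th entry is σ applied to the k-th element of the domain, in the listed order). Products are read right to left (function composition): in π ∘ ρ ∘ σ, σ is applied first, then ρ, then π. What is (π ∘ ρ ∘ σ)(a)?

Apply the permutations in order: σ(a) = c, then ρ(c) = h, then π(h) = e. So (π ∘ ρ ∘ σ)(a) = e.

e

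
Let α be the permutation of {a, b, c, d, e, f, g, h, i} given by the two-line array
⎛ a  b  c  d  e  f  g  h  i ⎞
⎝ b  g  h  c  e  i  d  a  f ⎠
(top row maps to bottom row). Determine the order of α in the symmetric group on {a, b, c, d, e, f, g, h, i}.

Writing α as disjoint cycles, the cycle lengths are 6, 2, 1.
The order is lcm(6, 2) = 6.

6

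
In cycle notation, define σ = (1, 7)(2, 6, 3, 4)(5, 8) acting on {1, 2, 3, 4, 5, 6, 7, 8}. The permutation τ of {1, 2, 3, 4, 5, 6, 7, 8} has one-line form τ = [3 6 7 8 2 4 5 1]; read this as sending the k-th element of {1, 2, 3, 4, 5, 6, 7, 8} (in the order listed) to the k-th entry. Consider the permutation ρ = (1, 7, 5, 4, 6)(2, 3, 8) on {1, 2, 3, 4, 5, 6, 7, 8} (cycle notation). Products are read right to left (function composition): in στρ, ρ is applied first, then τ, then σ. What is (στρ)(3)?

Apply the permutations in order: ρ(3) = 8, then τ(8) = 1, then σ(1) = 7. So (στρ)(3) = 7.

7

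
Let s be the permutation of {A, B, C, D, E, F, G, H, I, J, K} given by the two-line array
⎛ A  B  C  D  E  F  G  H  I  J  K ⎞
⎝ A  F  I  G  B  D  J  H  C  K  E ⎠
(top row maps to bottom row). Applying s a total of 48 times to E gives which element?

Tracing E → B → … returns to E after 7 steps, so E lies in a 7-cycle (B F D G J K E).
On a 7-cycle, s^7 is the identity, so s^48 = s^6 there (48 ≡ 6 mod 7).
Stepping 6 places around the cycle: E → B → F → D → G → J → K.

K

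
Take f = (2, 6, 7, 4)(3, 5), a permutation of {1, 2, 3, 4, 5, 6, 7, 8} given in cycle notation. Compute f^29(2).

6

2 lies in the 4-cycle (2, 6, 7, 4).
Since the cycle has length 4, f^29 acts on it the same as f^1 (29 mod 4 = 1).
Stepping 1 place around the cycle: 2 → 6.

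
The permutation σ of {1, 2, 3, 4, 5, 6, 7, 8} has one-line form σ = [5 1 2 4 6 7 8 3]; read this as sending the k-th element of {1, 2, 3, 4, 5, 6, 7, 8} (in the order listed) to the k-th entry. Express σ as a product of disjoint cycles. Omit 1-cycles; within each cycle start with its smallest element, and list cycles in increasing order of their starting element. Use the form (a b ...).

Iterating σ from 1 gives 1 → 5 → 6 → 7 → 8 → 3 → 2 → 1; that is the 7-cycle (1 5 6 7 8 3 2).
Repeating from the next unused element and collecting all non-trivial cycles gives (1 5 6 7 8 3 2).

(1 5 6 7 8 3 2)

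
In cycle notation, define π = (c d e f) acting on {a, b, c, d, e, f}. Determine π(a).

a

a does not appear in any cycle of π, so it is a fixed point: π(a) = a.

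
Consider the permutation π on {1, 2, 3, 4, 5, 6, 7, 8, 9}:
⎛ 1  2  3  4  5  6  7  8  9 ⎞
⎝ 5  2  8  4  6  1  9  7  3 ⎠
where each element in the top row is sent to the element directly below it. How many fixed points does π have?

2

The fixed points (elements with π(x) = x) are {2, 4}, so there are 2.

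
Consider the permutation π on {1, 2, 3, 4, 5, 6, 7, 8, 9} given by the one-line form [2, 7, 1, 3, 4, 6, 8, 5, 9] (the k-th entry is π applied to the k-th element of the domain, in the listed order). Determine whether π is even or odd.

In disjoint-cycle form the cycle lengths are 7, 1, 1.
A cycle is odd iff its length is even; π has 0 even-length cycles, so sgn(π) = (−1)^0 and π is even.

even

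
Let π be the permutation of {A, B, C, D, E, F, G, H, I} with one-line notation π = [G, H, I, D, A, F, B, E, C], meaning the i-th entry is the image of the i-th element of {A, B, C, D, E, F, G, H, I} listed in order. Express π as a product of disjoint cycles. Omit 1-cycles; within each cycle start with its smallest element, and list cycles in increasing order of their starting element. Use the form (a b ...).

Start at A and follow images: A → G → B → H → E → A, giving the cycle (A G B H E).
Repeating from the next unused element and collecting all non-trivial cycles gives (A G B H E)(C I).

(A G B H E)(C I)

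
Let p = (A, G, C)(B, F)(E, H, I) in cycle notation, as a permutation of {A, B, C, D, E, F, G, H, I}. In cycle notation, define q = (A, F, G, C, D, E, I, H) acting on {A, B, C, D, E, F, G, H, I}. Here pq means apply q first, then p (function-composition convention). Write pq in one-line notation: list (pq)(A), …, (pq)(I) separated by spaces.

B F D H E C A G I

(pq)(x) = p(q(x)). Computing each image: p(q(A)) = p(F) = B, p(q(B)) = p(B) = F, p(q(C)) = p(D) = D, p(q(D)) = p(E) = H, p(q(E)) = p(I) = E, p(q(F)) = p(G) = C, p(q(G)) = p(C) = A, p(q(H)) = p(A) = G, p(q(I)) = p(H) = I.
Hence pq = [B F D H E C A G I].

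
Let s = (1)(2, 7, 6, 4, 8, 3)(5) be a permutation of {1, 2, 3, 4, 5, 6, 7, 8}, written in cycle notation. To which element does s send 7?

6

Within (2, 7, 6, 4, 8, 3), 7 ↦ 6.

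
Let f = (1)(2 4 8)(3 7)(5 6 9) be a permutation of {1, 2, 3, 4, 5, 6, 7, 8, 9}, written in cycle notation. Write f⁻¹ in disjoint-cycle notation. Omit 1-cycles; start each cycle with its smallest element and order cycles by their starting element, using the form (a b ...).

(2 8 4)(3 7)(5 9 6)

The inverse reverses each cycle.
After reversing and putting each cycle's least element first, f⁻¹ = (2 8 4)(3 7)(5 9 6).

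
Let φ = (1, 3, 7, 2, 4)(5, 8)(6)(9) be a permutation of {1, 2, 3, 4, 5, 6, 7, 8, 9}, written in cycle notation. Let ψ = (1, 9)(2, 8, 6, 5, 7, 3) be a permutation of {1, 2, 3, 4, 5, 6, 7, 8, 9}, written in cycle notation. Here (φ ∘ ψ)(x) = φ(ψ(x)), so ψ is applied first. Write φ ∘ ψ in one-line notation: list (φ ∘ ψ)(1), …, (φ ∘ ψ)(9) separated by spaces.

9 5 4 1 2 8 7 6 3

(φ ∘ ψ)(x) = φ(ψ(x)). Computing each image: φ(ψ(1)) = φ(9) = 9, φ(ψ(2)) = φ(8) = 5, φ(ψ(3)) = φ(2) = 4, φ(ψ(4)) = φ(4) = 1, φ(ψ(5)) = φ(7) = 2, φ(ψ(6)) = φ(5) = 8, φ(ψ(7)) = φ(3) = 7, φ(ψ(8)) = φ(6) = 6, φ(ψ(9)) = φ(1) = 3.
Hence φ ∘ ψ = [9 5 4 1 2 8 7 6 3].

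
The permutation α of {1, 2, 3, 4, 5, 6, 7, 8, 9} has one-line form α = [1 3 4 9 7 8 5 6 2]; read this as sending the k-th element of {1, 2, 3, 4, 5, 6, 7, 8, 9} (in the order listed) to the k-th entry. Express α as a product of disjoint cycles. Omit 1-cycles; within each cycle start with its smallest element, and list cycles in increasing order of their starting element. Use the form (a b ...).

From 2: 2 → 3 → 4 → 9 → 2, closing the cycle (2 3 4 9).
Continuing from each remaining unvisited element yields (2 3 4 9)(5 7)(6 8).

(2 3 4 9)(5 7)(6 8)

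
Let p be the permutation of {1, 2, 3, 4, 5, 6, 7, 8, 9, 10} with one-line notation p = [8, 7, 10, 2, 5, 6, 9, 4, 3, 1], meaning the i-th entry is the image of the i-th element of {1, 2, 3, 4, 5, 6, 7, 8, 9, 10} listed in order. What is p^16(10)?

Tracing 10 → 1 → … returns to 10 after 8 steps, so 10 lies in an 8-cycle (1, 8, 4, 2, 7, 9, 3, 10).
Powers repeat with period 8 on this cycle, and 16 mod 8 = 0, so p^16(10) = p^0(10).
So p^16(10) = 10.

10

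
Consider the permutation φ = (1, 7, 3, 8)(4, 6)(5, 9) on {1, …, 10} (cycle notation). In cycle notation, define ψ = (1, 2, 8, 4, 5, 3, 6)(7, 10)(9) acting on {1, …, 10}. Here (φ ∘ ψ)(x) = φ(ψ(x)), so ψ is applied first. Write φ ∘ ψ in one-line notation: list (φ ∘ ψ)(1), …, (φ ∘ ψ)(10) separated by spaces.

2 1 4 9 8 7 10 6 5 3

Chase each element through ψ then φ: 1 → 2 → 2; 2 → 8 → 1; 3 → 6 → 4; 4 → 5 → 9; 5 → 3 → 8; 6 → 1 → 7; 7 → 10 → 10; 8 → 4 → 6; 9 → 9 → 5; 10 → 7 → 3.
So φ ∘ ψ in one-line form is 2 1 4 9 8 7 10 6 5 3.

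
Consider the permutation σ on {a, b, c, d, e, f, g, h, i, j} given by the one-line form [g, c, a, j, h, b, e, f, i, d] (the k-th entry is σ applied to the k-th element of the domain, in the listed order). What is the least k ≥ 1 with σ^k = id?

Decomposing into disjoint cycles gives cycle lengths 7, 2, 1.
The order of σ is the least common multiple of its cycle lengths: lcm(7, 2) = 14.

14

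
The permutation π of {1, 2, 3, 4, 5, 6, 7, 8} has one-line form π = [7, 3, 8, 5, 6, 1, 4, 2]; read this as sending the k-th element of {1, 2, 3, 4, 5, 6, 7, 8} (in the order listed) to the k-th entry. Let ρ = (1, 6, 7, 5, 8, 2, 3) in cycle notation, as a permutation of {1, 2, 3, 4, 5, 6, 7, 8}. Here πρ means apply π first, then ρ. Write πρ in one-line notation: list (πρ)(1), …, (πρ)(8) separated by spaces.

For each element, apply π then ρ: 1 → 7 → 5; 2 → 3 → 1; 3 → 8 → 2; 4 → 5 → 8; 5 → 6 → 7; 6 → 1 → 6; 7 → 4 → 4; 8 → 2 → 3.
Collecting the images, πρ = [5 1 2 8 7 6 4 3].

5 1 2 8 7 6 4 3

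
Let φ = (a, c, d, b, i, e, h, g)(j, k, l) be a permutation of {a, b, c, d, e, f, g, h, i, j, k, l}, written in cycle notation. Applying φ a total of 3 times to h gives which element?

c

h lies in the 8-cycle (a, c, d, b, i, e, h, g).
Stepping 3 places around the cycle: h → g → a → c.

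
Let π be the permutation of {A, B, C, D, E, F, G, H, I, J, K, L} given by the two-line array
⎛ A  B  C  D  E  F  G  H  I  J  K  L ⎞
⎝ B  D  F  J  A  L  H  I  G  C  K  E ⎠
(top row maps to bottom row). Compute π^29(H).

Tracing H → I → … returns to H after 3 steps, so H lies in a 3-cycle (G, H, I).
On a 3-cycle, π^3 is the identity, so π^29 = π^2 there (29 ≡ 2 mod 3).
Advancing 2 steps from H: H → I → G.

G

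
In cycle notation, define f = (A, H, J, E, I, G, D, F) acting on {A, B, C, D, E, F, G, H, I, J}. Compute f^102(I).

I lies in the 8-cycle (A, H, J, E, I, G, D, F).
On an 8-cycle, f^8 is the identity, so f^102 = f^6 there (102 ≡ 6 mod 8).
Advancing 6 steps from I: I → G → D → F → A → H → J.

J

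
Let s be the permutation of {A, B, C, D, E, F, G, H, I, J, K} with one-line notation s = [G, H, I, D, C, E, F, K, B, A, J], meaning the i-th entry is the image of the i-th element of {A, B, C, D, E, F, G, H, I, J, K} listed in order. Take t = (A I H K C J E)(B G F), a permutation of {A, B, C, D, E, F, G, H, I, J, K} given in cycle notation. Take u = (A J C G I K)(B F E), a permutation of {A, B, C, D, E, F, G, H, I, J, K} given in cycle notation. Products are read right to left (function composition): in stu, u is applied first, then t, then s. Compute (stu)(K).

Chase K: u(K) = A; t(A) = I; s(I) = B. Hence (stu)(K) = B.

B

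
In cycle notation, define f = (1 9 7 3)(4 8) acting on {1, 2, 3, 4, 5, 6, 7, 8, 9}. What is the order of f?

4

The cycle type of f is (4, 2, 1, 1, 1).
Since disjoint cycles commute, ord(f) = lcm(4, 2) = 4.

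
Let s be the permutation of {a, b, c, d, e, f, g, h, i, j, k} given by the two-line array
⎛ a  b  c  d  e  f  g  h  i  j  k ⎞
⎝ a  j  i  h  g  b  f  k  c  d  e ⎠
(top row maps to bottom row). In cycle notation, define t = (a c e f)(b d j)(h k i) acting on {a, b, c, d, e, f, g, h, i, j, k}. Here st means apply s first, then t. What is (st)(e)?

g

First apply s: s(e) = g, then t(g) = g. Thus (st)(e) = g.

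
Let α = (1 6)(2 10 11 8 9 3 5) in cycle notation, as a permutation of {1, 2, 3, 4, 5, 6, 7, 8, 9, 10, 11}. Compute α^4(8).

8 lies in the 7-cycle (2 10 11 8 9 3 5).
Stepping 4 places around the cycle: 8 → 9 → 3 → 5 → 2.

2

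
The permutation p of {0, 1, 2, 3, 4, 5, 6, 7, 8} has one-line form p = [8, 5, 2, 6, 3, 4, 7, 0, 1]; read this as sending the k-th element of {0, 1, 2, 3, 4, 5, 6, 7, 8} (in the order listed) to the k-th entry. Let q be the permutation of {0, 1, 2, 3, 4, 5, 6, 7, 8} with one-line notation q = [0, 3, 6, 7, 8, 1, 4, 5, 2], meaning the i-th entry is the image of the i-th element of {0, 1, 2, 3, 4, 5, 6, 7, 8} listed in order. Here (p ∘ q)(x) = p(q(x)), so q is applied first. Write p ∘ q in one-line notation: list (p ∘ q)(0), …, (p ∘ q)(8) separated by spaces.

For each element, apply q then p: 0 → 0 → 8; 1 → 3 → 6; 2 → 6 → 7; 3 → 7 → 0; 4 → 8 → 1; 5 → 1 → 5; 6 → 4 → 3; 7 → 5 → 4; 8 → 2 → 2.
So p ∘ q in one-line form is 8 6 7 0 1 5 3 4 2.

8 6 7 0 1 5 3 4 2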